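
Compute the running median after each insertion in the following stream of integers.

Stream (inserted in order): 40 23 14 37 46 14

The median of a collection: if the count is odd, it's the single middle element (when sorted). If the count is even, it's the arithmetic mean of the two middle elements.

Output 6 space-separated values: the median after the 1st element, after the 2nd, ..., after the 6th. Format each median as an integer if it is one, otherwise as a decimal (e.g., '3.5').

Step 1: insert 40 -> lo=[40] (size 1, max 40) hi=[] (size 0) -> median=40
Step 2: insert 23 -> lo=[23] (size 1, max 23) hi=[40] (size 1, min 40) -> median=31.5
Step 3: insert 14 -> lo=[14, 23] (size 2, max 23) hi=[40] (size 1, min 40) -> median=23
Step 4: insert 37 -> lo=[14, 23] (size 2, max 23) hi=[37, 40] (size 2, min 37) -> median=30
Step 5: insert 46 -> lo=[14, 23, 37] (size 3, max 37) hi=[40, 46] (size 2, min 40) -> median=37
Step 6: insert 14 -> lo=[14, 14, 23] (size 3, max 23) hi=[37, 40, 46] (size 3, min 37) -> median=30

Answer: 40 31.5 23 30 37 30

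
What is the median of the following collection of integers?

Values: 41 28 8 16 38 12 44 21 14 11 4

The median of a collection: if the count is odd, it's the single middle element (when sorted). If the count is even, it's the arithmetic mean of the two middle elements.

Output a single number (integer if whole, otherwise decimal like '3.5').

Step 1: insert 41 -> lo=[41] (size 1, max 41) hi=[] (size 0) -> median=41
Step 2: insert 28 -> lo=[28] (size 1, max 28) hi=[41] (size 1, min 41) -> median=34.5
Step 3: insert 8 -> lo=[8, 28] (size 2, max 28) hi=[41] (size 1, min 41) -> median=28
Step 4: insert 16 -> lo=[8, 16] (size 2, max 16) hi=[28, 41] (size 2, min 28) -> median=22
Step 5: insert 38 -> lo=[8, 16, 28] (size 3, max 28) hi=[38, 41] (size 2, min 38) -> median=28
Step 6: insert 12 -> lo=[8, 12, 16] (size 3, max 16) hi=[28, 38, 41] (size 3, min 28) -> median=22
Step 7: insert 44 -> lo=[8, 12, 16, 28] (size 4, max 28) hi=[38, 41, 44] (size 3, min 38) -> median=28
Step 8: insert 21 -> lo=[8, 12, 16, 21] (size 4, max 21) hi=[28, 38, 41, 44] (size 4, min 28) -> median=24.5
Step 9: insert 14 -> lo=[8, 12, 14, 16, 21] (size 5, max 21) hi=[28, 38, 41, 44] (size 4, min 28) -> median=21
Step 10: insert 11 -> lo=[8, 11, 12, 14, 16] (size 5, max 16) hi=[21, 28, 38, 41, 44] (size 5, min 21) -> median=18.5
Step 11: insert 4 -> lo=[4, 8, 11, 12, 14, 16] (size 6, max 16) hi=[21, 28, 38, 41, 44] (size 5, min 21) -> median=16

Answer: 16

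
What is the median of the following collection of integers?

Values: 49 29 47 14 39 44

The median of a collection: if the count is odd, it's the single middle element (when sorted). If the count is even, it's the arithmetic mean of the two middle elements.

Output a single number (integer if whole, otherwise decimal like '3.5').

Step 1: insert 49 -> lo=[49] (size 1, max 49) hi=[] (size 0) -> median=49
Step 2: insert 29 -> lo=[29] (size 1, max 29) hi=[49] (size 1, min 49) -> median=39
Step 3: insert 47 -> lo=[29, 47] (size 2, max 47) hi=[49] (size 1, min 49) -> median=47
Step 4: insert 14 -> lo=[14, 29] (size 2, max 29) hi=[47, 49] (size 2, min 47) -> median=38
Step 5: insert 39 -> lo=[14, 29, 39] (size 3, max 39) hi=[47, 49] (size 2, min 47) -> median=39
Step 6: insert 44 -> lo=[14, 29, 39] (size 3, max 39) hi=[44, 47, 49] (size 3, min 44) -> median=41.5

Answer: 41.5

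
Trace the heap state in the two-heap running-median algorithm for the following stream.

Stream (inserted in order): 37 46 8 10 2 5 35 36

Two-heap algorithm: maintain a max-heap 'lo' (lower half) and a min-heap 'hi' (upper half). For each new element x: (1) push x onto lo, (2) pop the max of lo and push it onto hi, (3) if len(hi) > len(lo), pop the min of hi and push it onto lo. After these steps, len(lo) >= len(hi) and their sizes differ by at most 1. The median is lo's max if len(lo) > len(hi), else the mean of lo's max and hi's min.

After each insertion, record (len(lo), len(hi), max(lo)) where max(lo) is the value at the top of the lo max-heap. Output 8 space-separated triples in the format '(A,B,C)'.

Step 1: insert 37 -> lo=[37] hi=[] -> (len(lo)=1, len(hi)=0, max(lo)=37)
Step 2: insert 46 -> lo=[37] hi=[46] -> (len(lo)=1, len(hi)=1, max(lo)=37)
Step 3: insert 8 -> lo=[8, 37] hi=[46] -> (len(lo)=2, len(hi)=1, max(lo)=37)
Step 4: insert 10 -> lo=[8, 10] hi=[37, 46] -> (len(lo)=2, len(hi)=2, max(lo)=10)
Step 5: insert 2 -> lo=[2, 8, 10] hi=[37, 46] -> (len(lo)=3, len(hi)=2, max(lo)=10)
Step 6: insert 5 -> lo=[2, 5, 8] hi=[10, 37, 46] -> (len(lo)=3, len(hi)=3, max(lo)=8)
Step 7: insert 35 -> lo=[2, 5, 8, 10] hi=[35, 37, 46] -> (len(lo)=4, len(hi)=3, max(lo)=10)
Step 8: insert 36 -> lo=[2, 5, 8, 10] hi=[35, 36, 37, 46] -> (len(lo)=4, len(hi)=4, max(lo)=10)

Answer: (1,0,37) (1,1,37) (2,1,37) (2,2,10) (3,2,10) (3,3,8) (4,3,10) (4,4,10)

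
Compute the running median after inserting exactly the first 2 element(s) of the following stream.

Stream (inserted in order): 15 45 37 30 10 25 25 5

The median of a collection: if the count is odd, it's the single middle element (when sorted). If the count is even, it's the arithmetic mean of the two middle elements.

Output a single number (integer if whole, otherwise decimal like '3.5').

Step 1: insert 15 -> lo=[15] (size 1, max 15) hi=[] (size 0) -> median=15
Step 2: insert 45 -> lo=[15] (size 1, max 15) hi=[45] (size 1, min 45) -> median=30

Answer: 30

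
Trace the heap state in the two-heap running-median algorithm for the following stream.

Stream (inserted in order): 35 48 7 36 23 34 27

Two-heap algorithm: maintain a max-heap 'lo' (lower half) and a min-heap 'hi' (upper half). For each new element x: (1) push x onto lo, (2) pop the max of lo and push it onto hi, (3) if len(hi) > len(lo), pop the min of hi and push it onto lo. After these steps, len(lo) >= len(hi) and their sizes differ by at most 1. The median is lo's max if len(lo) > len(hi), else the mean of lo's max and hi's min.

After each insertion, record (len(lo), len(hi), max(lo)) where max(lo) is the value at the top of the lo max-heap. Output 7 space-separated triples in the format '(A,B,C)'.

Answer: (1,0,35) (1,1,35) (2,1,35) (2,2,35) (3,2,35) (3,3,34) (4,3,34)

Derivation:
Step 1: insert 35 -> lo=[35] hi=[] -> (len(lo)=1, len(hi)=0, max(lo)=35)
Step 2: insert 48 -> lo=[35] hi=[48] -> (len(lo)=1, len(hi)=1, max(lo)=35)
Step 3: insert 7 -> lo=[7, 35] hi=[48] -> (len(lo)=2, len(hi)=1, max(lo)=35)
Step 4: insert 36 -> lo=[7, 35] hi=[36, 48] -> (len(lo)=2, len(hi)=2, max(lo)=35)
Step 5: insert 23 -> lo=[7, 23, 35] hi=[36, 48] -> (len(lo)=3, len(hi)=2, max(lo)=35)
Step 6: insert 34 -> lo=[7, 23, 34] hi=[35, 36, 48] -> (len(lo)=3, len(hi)=3, max(lo)=34)
Step 7: insert 27 -> lo=[7, 23, 27, 34] hi=[35, 36, 48] -> (len(lo)=4, len(hi)=3, max(lo)=34)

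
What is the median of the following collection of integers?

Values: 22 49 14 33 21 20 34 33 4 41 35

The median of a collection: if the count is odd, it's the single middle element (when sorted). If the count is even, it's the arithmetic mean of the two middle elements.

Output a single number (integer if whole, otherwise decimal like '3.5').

Answer: 33

Derivation:
Step 1: insert 22 -> lo=[22] (size 1, max 22) hi=[] (size 0) -> median=22
Step 2: insert 49 -> lo=[22] (size 1, max 22) hi=[49] (size 1, min 49) -> median=35.5
Step 3: insert 14 -> lo=[14, 22] (size 2, max 22) hi=[49] (size 1, min 49) -> median=22
Step 4: insert 33 -> lo=[14, 22] (size 2, max 22) hi=[33, 49] (size 2, min 33) -> median=27.5
Step 5: insert 21 -> lo=[14, 21, 22] (size 3, max 22) hi=[33, 49] (size 2, min 33) -> median=22
Step 6: insert 20 -> lo=[14, 20, 21] (size 3, max 21) hi=[22, 33, 49] (size 3, min 22) -> median=21.5
Step 7: insert 34 -> lo=[14, 20, 21, 22] (size 4, max 22) hi=[33, 34, 49] (size 3, min 33) -> median=22
Step 8: insert 33 -> lo=[14, 20, 21, 22] (size 4, max 22) hi=[33, 33, 34, 49] (size 4, min 33) -> median=27.5
Step 9: insert 4 -> lo=[4, 14, 20, 21, 22] (size 5, max 22) hi=[33, 33, 34, 49] (size 4, min 33) -> median=22
Step 10: insert 41 -> lo=[4, 14, 20, 21, 22] (size 5, max 22) hi=[33, 33, 34, 41, 49] (size 5, min 33) -> median=27.5
Step 11: insert 35 -> lo=[4, 14, 20, 21, 22, 33] (size 6, max 33) hi=[33, 34, 35, 41, 49] (size 5, min 33) -> median=33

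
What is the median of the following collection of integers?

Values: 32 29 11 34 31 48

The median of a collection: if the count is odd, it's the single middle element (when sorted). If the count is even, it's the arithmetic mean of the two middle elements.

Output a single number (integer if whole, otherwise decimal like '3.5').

Answer: 31.5

Derivation:
Step 1: insert 32 -> lo=[32] (size 1, max 32) hi=[] (size 0) -> median=32
Step 2: insert 29 -> lo=[29] (size 1, max 29) hi=[32] (size 1, min 32) -> median=30.5
Step 3: insert 11 -> lo=[11, 29] (size 2, max 29) hi=[32] (size 1, min 32) -> median=29
Step 4: insert 34 -> lo=[11, 29] (size 2, max 29) hi=[32, 34] (size 2, min 32) -> median=30.5
Step 5: insert 31 -> lo=[11, 29, 31] (size 3, max 31) hi=[32, 34] (size 2, min 32) -> median=31
Step 6: insert 48 -> lo=[11, 29, 31] (size 3, max 31) hi=[32, 34, 48] (size 3, min 32) -> median=31.5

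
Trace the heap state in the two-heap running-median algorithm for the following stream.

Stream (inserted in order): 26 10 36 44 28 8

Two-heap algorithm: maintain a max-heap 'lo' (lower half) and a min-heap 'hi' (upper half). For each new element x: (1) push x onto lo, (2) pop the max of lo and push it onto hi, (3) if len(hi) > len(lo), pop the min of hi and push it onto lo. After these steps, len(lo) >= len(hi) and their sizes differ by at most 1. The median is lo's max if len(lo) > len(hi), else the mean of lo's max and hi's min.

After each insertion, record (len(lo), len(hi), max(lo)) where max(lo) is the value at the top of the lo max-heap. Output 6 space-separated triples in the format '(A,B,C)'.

Answer: (1,0,26) (1,1,10) (2,1,26) (2,2,26) (3,2,28) (3,3,26)

Derivation:
Step 1: insert 26 -> lo=[26] hi=[] -> (len(lo)=1, len(hi)=0, max(lo)=26)
Step 2: insert 10 -> lo=[10] hi=[26] -> (len(lo)=1, len(hi)=1, max(lo)=10)
Step 3: insert 36 -> lo=[10, 26] hi=[36] -> (len(lo)=2, len(hi)=1, max(lo)=26)
Step 4: insert 44 -> lo=[10, 26] hi=[36, 44] -> (len(lo)=2, len(hi)=2, max(lo)=26)
Step 5: insert 28 -> lo=[10, 26, 28] hi=[36, 44] -> (len(lo)=3, len(hi)=2, max(lo)=28)
Step 6: insert 8 -> lo=[8, 10, 26] hi=[28, 36, 44] -> (len(lo)=3, len(hi)=3, max(lo)=26)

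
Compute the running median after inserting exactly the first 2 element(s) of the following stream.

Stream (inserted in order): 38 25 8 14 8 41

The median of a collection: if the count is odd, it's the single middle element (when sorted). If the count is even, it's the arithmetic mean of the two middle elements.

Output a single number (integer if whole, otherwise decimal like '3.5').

Answer: 31.5

Derivation:
Step 1: insert 38 -> lo=[38] (size 1, max 38) hi=[] (size 0) -> median=38
Step 2: insert 25 -> lo=[25] (size 1, max 25) hi=[38] (size 1, min 38) -> median=31.5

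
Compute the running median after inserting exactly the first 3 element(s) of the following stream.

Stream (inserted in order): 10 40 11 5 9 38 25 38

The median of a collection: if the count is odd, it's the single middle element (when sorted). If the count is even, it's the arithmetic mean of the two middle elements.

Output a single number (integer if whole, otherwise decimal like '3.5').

Answer: 11

Derivation:
Step 1: insert 10 -> lo=[10] (size 1, max 10) hi=[] (size 0) -> median=10
Step 2: insert 40 -> lo=[10] (size 1, max 10) hi=[40] (size 1, min 40) -> median=25
Step 3: insert 11 -> lo=[10, 11] (size 2, max 11) hi=[40] (size 1, min 40) -> median=11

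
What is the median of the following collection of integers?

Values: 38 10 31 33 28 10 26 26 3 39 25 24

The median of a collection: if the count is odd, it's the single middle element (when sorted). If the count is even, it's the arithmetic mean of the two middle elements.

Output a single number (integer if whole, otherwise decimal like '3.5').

Step 1: insert 38 -> lo=[38] (size 1, max 38) hi=[] (size 0) -> median=38
Step 2: insert 10 -> lo=[10] (size 1, max 10) hi=[38] (size 1, min 38) -> median=24
Step 3: insert 31 -> lo=[10, 31] (size 2, max 31) hi=[38] (size 1, min 38) -> median=31
Step 4: insert 33 -> lo=[10, 31] (size 2, max 31) hi=[33, 38] (size 2, min 33) -> median=32
Step 5: insert 28 -> lo=[10, 28, 31] (size 3, max 31) hi=[33, 38] (size 2, min 33) -> median=31
Step 6: insert 10 -> lo=[10, 10, 28] (size 3, max 28) hi=[31, 33, 38] (size 3, min 31) -> median=29.5
Step 7: insert 26 -> lo=[10, 10, 26, 28] (size 4, max 28) hi=[31, 33, 38] (size 3, min 31) -> median=28
Step 8: insert 26 -> lo=[10, 10, 26, 26] (size 4, max 26) hi=[28, 31, 33, 38] (size 4, min 28) -> median=27
Step 9: insert 3 -> lo=[3, 10, 10, 26, 26] (size 5, max 26) hi=[28, 31, 33, 38] (size 4, min 28) -> median=26
Step 10: insert 39 -> lo=[3, 10, 10, 26, 26] (size 5, max 26) hi=[28, 31, 33, 38, 39] (size 5, min 28) -> median=27
Step 11: insert 25 -> lo=[3, 10, 10, 25, 26, 26] (size 6, max 26) hi=[28, 31, 33, 38, 39] (size 5, min 28) -> median=26
Step 12: insert 24 -> lo=[3, 10, 10, 24, 25, 26] (size 6, max 26) hi=[26, 28, 31, 33, 38, 39] (size 6, min 26) -> median=26

Answer: 26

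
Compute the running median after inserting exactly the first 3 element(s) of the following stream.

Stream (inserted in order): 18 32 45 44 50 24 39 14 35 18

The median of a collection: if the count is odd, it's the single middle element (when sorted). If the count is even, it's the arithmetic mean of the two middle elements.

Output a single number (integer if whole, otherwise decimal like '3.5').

Step 1: insert 18 -> lo=[18] (size 1, max 18) hi=[] (size 0) -> median=18
Step 2: insert 32 -> lo=[18] (size 1, max 18) hi=[32] (size 1, min 32) -> median=25
Step 3: insert 45 -> lo=[18, 32] (size 2, max 32) hi=[45] (size 1, min 45) -> median=32

Answer: 32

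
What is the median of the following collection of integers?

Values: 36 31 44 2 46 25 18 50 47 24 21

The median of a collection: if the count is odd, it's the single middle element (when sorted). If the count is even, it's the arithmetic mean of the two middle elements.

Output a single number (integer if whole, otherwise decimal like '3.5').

Answer: 31

Derivation:
Step 1: insert 36 -> lo=[36] (size 1, max 36) hi=[] (size 0) -> median=36
Step 2: insert 31 -> lo=[31] (size 1, max 31) hi=[36] (size 1, min 36) -> median=33.5
Step 3: insert 44 -> lo=[31, 36] (size 2, max 36) hi=[44] (size 1, min 44) -> median=36
Step 4: insert 2 -> lo=[2, 31] (size 2, max 31) hi=[36, 44] (size 2, min 36) -> median=33.5
Step 5: insert 46 -> lo=[2, 31, 36] (size 3, max 36) hi=[44, 46] (size 2, min 44) -> median=36
Step 6: insert 25 -> lo=[2, 25, 31] (size 3, max 31) hi=[36, 44, 46] (size 3, min 36) -> median=33.5
Step 7: insert 18 -> lo=[2, 18, 25, 31] (size 4, max 31) hi=[36, 44, 46] (size 3, min 36) -> median=31
Step 8: insert 50 -> lo=[2, 18, 25, 31] (size 4, max 31) hi=[36, 44, 46, 50] (size 4, min 36) -> median=33.5
Step 9: insert 47 -> lo=[2, 18, 25, 31, 36] (size 5, max 36) hi=[44, 46, 47, 50] (size 4, min 44) -> median=36
Step 10: insert 24 -> lo=[2, 18, 24, 25, 31] (size 5, max 31) hi=[36, 44, 46, 47, 50] (size 5, min 36) -> median=33.5
Step 11: insert 21 -> lo=[2, 18, 21, 24, 25, 31] (size 6, max 31) hi=[36, 44, 46, 47, 50] (size 5, min 36) -> median=31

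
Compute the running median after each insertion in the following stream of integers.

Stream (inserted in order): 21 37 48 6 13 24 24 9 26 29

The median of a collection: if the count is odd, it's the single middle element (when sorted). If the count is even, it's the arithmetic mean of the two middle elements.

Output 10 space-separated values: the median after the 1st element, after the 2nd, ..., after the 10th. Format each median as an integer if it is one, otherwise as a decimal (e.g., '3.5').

Answer: 21 29 37 29 21 22.5 24 22.5 24 24

Derivation:
Step 1: insert 21 -> lo=[21] (size 1, max 21) hi=[] (size 0) -> median=21
Step 2: insert 37 -> lo=[21] (size 1, max 21) hi=[37] (size 1, min 37) -> median=29
Step 3: insert 48 -> lo=[21, 37] (size 2, max 37) hi=[48] (size 1, min 48) -> median=37
Step 4: insert 6 -> lo=[6, 21] (size 2, max 21) hi=[37, 48] (size 2, min 37) -> median=29
Step 5: insert 13 -> lo=[6, 13, 21] (size 3, max 21) hi=[37, 48] (size 2, min 37) -> median=21
Step 6: insert 24 -> lo=[6, 13, 21] (size 3, max 21) hi=[24, 37, 48] (size 3, min 24) -> median=22.5
Step 7: insert 24 -> lo=[6, 13, 21, 24] (size 4, max 24) hi=[24, 37, 48] (size 3, min 24) -> median=24
Step 8: insert 9 -> lo=[6, 9, 13, 21] (size 4, max 21) hi=[24, 24, 37, 48] (size 4, min 24) -> median=22.5
Step 9: insert 26 -> lo=[6, 9, 13, 21, 24] (size 5, max 24) hi=[24, 26, 37, 48] (size 4, min 24) -> median=24
Step 10: insert 29 -> lo=[6, 9, 13, 21, 24] (size 5, max 24) hi=[24, 26, 29, 37, 48] (size 5, min 24) -> median=24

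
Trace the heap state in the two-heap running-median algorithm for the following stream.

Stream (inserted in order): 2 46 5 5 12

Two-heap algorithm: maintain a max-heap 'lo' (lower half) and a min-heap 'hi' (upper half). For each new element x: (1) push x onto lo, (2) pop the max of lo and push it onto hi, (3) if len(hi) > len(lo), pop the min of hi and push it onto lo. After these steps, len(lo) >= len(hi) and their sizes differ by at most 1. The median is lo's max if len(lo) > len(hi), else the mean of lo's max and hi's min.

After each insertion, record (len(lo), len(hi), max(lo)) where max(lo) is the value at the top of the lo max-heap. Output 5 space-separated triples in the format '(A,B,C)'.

Step 1: insert 2 -> lo=[2] hi=[] -> (len(lo)=1, len(hi)=0, max(lo)=2)
Step 2: insert 46 -> lo=[2] hi=[46] -> (len(lo)=1, len(hi)=1, max(lo)=2)
Step 3: insert 5 -> lo=[2, 5] hi=[46] -> (len(lo)=2, len(hi)=1, max(lo)=5)
Step 4: insert 5 -> lo=[2, 5] hi=[5, 46] -> (len(lo)=2, len(hi)=2, max(lo)=5)
Step 5: insert 12 -> lo=[2, 5, 5] hi=[12, 46] -> (len(lo)=3, len(hi)=2, max(lo)=5)

Answer: (1,0,2) (1,1,2) (2,1,5) (2,2,5) (3,2,5)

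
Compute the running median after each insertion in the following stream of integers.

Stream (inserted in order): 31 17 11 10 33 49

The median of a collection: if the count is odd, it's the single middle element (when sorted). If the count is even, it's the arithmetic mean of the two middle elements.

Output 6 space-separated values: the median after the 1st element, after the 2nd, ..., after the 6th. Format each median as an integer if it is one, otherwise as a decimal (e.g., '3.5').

Answer: 31 24 17 14 17 24

Derivation:
Step 1: insert 31 -> lo=[31] (size 1, max 31) hi=[] (size 0) -> median=31
Step 2: insert 17 -> lo=[17] (size 1, max 17) hi=[31] (size 1, min 31) -> median=24
Step 3: insert 11 -> lo=[11, 17] (size 2, max 17) hi=[31] (size 1, min 31) -> median=17
Step 4: insert 10 -> lo=[10, 11] (size 2, max 11) hi=[17, 31] (size 2, min 17) -> median=14
Step 5: insert 33 -> lo=[10, 11, 17] (size 3, max 17) hi=[31, 33] (size 2, min 31) -> median=17
Step 6: insert 49 -> lo=[10, 11, 17] (size 3, max 17) hi=[31, 33, 49] (size 3, min 31) -> median=24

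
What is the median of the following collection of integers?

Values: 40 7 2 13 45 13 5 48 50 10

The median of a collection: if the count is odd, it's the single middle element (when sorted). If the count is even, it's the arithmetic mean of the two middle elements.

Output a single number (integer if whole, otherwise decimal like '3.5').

Answer: 13

Derivation:
Step 1: insert 40 -> lo=[40] (size 1, max 40) hi=[] (size 0) -> median=40
Step 2: insert 7 -> lo=[7] (size 1, max 7) hi=[40] (size 1, min 40) -> median=23.5
Step 3: insert 2 -> lo=[2, 7] (size 2, max 7) hi=[40] (size 1, min 40) -> median=7
Step 4: insert 13 -> lo=[2, 7] (size 2, max 7) hi=[13, 40] (size 2, min 13) -> median=10
Step 5: insert 45 -> lo=[2, 7, 13] (size 3, max 13) hi=[40, 45] (size 2, min 40) -> median=13
Step 6: insert 13 -> lo=[2, 7, 13] (size 3, max 13) hi=[13, 40, 45] (size 3, min 13) -> median=13
Step 7: insert 5 -> lo=[2, 5, 7, 13] (size 4, max 13) hi=[13, 40, 45] (size 3, min 13) -> median=13
Step 8: insert 48 -> lo=[2, 5, 7, 13] (size 4, max 13) hi=[13, 40, 45, 48] (size 4, min 13) -> median=13
Step 9: insert 50 -> lo=[2, 5, 7, 13, 13] (size 5, max 13) hi=[40, 45, 48, 50] (size 4, min 40) -> median=13
Step 10: insert 10 -> lo=[2, 5, 7, 10, 13] (size 5, max 13) hi=[13, 40, 45, 48, 50] (size 5, min 13) -> median=13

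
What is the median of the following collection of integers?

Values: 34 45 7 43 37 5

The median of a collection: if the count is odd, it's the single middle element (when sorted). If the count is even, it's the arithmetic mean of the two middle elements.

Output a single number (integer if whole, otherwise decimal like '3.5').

Answer: 35.5

Derivation:
Step 1: insert 34 -> lo=[34] (size 1, max 34) hi=[] (size 0) -> median=34
Step 2: insert 45 -> lo=[34] (size 1, max 34) hi=[45] (size 1, min 45) -> median=39.5
Step 3: insert 7 -> lo=[7, 34] (size 2, max 34) hi=[45] (size 1, min 45) -> median=34
Step 4: insert 43 -> lo=[7, 34] (size 2, max 34) hi=[43, 45] (size 2, min 43) -> median=38.5
Step 5: insert 37 -> lo=[7, 34, 37] (size 3, max 37) hi=[43, 45] (size 2, min 43) -> median=37
Step 6: insert 5 -> lo=[5, 7, 34] (size 3, max 34) hi=[37, 43, 45] (size 3, min 37) -> median=35.5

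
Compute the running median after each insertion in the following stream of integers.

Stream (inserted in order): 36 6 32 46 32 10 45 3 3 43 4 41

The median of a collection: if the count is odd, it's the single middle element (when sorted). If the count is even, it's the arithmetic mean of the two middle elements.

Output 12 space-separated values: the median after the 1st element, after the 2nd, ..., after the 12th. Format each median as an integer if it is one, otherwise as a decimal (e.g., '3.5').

Step 1: insert 36 -> lo=[36] (size 1, max 36) hi=[] (size 0) -> median=36
Step 2: insert 6 -> lo=[6] (size 1, max 6) hi=[36] (size 1, min 36) -> median=21
Step 3: insert 32 -> lo=[6, 32] (size 2, max 32) hi=[36] (size 1, min 36) -> median=32
Step 4: insert 46 -> lo=[6, 32] (size 2, max 32) hi=[36, 46] (size 2, min 36) -> median=34
Step 5: insert 32 -> lo=[6, 32, 32] (size 3, max 32) hi=[36, 46] (size 2, min 36) -> median=32
Step 6: insert 10 -> lo=[6, 10, 32] (size 3, max 32) hi=[32, 36, 46] (size 3, min 32) -> median=32
Step 7: insert 45 -> lo=[6, 10, 32, 32] (size 4, max 32) hi=[36, 45, 46] (size 3, min 36) -> median=32
Step 8: insert 3 -> lo=[3, 6, 10, 32] (size 4, max 32) hi=[32, 36, 45, 46] (size 4, min 32) -> median=32
Step 9: insert 3 -> lo=[3, 3, 6, 10, 32] (size 5, max 32) hi=[32, 36, 45, 46] (size 4, min 32) -> median=32
Step 10: insert 43 -> lo=[3, 3, 6, 10, 32] (size 5, max 32) hi=[32, 36, 43, 45, 46] (size 5, min 32) -> median=32
Step 11: insert 4 -> lo=[3, 3, 4, 6, 10, 32] (size 6, max 32) hi=[32, 36, 43, 45, 46] (size 5, min 32) -> median=32
Step 12: insert 41 -> lo=[3, 3, 4, 6, 10, 32] (size 6, max 32) hi=[32, 36, 41, 43, 45, 46] (size 6, min 32) -> median=32

Answer: 36 21 32 34 32 32 32 32 32 32 32 32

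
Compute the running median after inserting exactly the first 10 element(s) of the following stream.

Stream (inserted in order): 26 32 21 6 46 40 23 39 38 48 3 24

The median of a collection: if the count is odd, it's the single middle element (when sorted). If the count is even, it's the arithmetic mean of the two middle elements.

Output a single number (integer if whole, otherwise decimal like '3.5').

Answer: 35

Derivation:
Step 1: insert 26 -> lo=[26] (size 1, max 26) hi=[] (size 0) -> median=26
Step 2: insert 32 -> lo=[26] (size 1, max 26) hi=[32] (size 1, min 32) -> median=29
Step 3: insert 21 -> lo=[21, 26] (size 2, max 26) hi=[32] (size 1, min 32) -> median=26
Step 4: insert 6 -> lo=[6, 21] (size 2, max 21) hi=[26, 32] (size 2, min 26) -> median=23.5
Step 5: insert 46 -> lo=[6, 21, 26] (size 3, max 26) hi=[32, 46] (size 2, min 32) -> median=26
Step 6: insert 40 -> lo=[6, 21, 26] (size 3, max 26) hi=[32, 40, 46] (size 3, min 32) -> median=29
Step 7: insert 23 -> lo=[6, 21, 23, 26] (size 4, max 26) hi=[32, 40, 46] (size 3, min 32) -> median=26
Step 8: insert 39 -> lo=[6, 21, 23, 26] (size 4, max 26) hi=[32, 39, 40, 46] (size 4, min 32) -> median=29
Step 9: insert 38 -> lo=[6, 21, 23, 26, 32] (size 5, max 32) hi=[38, 39, 40, 46] (size 4, min 38) -> median=32
Step 10: insert 48 -> lo=[6, 21, 23, 26, 32] (size 5, max 32) hi=[38, 39, 40, 46, 48] (size 5, min 38) -> median=35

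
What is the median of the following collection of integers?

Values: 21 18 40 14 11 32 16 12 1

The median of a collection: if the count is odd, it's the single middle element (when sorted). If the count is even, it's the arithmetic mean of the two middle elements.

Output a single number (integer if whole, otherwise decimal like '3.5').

Answer: 16

Derivation:
Step 1: insert 21 -> lo=[21] (size 1, max 21) hi=[] (size 0) -> median=21
Step 2: insert 18 -> lo=[18] (size 1, max 18) hi=[21] (size 1, min 21) -> median=19.5
Step 3: insert 40 -> lo=[18, 21] (size 2, max 21) hi=[40] (size 1, min 40) -> median=21
Step 4: insert 14 -> lo=[14, 18] (size 2, max 18) hi=[21, 40] (size 2, min 21) -> median=19.5
Step 5: insert 11 -> lo=[11, 14, 18] (size 3, max 18) hi=[21, 40] (size 2, min 21) -> median=18
Step 6: insert 32 -> lo=[11, 14, 18] (size 3, max 18) hi=[21, 32, 40] (size 3, min 21) -> median=19.5
Step 7: insert 16 -> lo=[11, 14, 16, 18] (size 4, max 18) hi=[21, 32, 40] (size 3, min 21) -> median=18
Step 8: insert 12 -> lo=[11, 12, 14, 16] (size 4, max 16) hi=[18, 21, 32, 40] (size 4, min 18) -> median=17
Step 9: insert 1 -> lo=[1, 11, 12, 14, 16] (size 5, max 16) hi=[18, 21, 32, 40] (size 4, min 18) -> median=16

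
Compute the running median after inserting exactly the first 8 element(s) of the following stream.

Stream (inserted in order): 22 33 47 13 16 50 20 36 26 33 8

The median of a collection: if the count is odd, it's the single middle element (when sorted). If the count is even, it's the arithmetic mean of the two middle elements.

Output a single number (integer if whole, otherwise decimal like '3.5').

Step 1: insert 22 -> lo=[22] (size 1, max 22) hi=[] (size 0) -> median=22
Step 2: insert 33 -> lo=[22] (size 1, max 22) hi=[33] (size 1, min 33) -> median=27.5
Step 3: insert 47 -> lo=[22, 33] (size 2, max 33) hi=[47] (size 1, min 47) -> median=33
Step 4: insert 13 -> lo=[13, 22] (size 2, max 22) hi=[33, 47] (size 2, min 33) -> median=27.5
Step 5: insert 16 -> lo=[13, 16, 22] (size 3, max 22) hi=[33, 47] (size 2, min 33) -> median=22
Step 6: insert 50 -> lo=[13, 16, 22] (size 3, max 22) hi=[33, 47, 50] (size 3, min 33) -> median=27.5
Step 7: insert 20 -> lo=[13, 16, 20, 22] (size 4, max 22) hi=[33, 47, 50] (size 3, min 33) -> median=22
Step 8: insert 36 -> lo=[13, 16, 20, 22] (size 4, max 22) hi=[33, 36, 47, 50] (size 4, min 33) -> median=27.5

Answer: 27.5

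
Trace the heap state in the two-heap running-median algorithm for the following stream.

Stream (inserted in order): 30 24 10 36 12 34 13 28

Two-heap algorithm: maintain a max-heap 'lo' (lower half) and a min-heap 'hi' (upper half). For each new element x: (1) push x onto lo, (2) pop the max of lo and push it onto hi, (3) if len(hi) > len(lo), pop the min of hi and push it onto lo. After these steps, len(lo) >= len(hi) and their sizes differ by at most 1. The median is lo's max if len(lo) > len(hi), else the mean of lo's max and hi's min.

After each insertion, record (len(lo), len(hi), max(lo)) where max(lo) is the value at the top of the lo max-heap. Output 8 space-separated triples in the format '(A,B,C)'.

Step 1: insert 30 -> lo=[30] hi=[] -> (len(lo)=1, len(hi)=0, max(lo)=30)
Step 2: insert 24 -> lo=[24] hi=[30] -> (len(lo)=1, len(hi)=1, max(lo)=24)
Step 3: insert 10 -> lo=[10, 24] hi=[30] -> (len(lo)=2, len(hi)=1, max(lo)=24)
Step 4: insert 36 -> lo=[10, 24] hi=[30, 36] -> (len(lo)=2, len(hi)=2, max(lo)=24)
Step 5: insert 12 -> lo=[10, 12, 24] hi=[30, 36] -> (len(lo)=3, len(hi)=2, max(lo)=24)
Step 6: insert 34 -> lo=[10, 12, 24] hi=[30, 34, 36] -> (len(lo)=3, len(hi)=3, max(lo)=24)
Step 7: insert 13 -> lo=[10, 12, 13, 24] hi=[30, 34, 36] -> (len(lo)=4, len(hi)=3, max(lo)=24)
Step 8: insert 28 -> lo=[10, 12, 13, 24] hi=[28, 30, 34, 36] -> (len(lo)=4, len(hi)=4, max(lo)=24)

Answer: (1,0,30) (1,1,24) (2,1,24) (2,2,24) (3,2,24) (3,3,24) (4,3,24) (4,4,24)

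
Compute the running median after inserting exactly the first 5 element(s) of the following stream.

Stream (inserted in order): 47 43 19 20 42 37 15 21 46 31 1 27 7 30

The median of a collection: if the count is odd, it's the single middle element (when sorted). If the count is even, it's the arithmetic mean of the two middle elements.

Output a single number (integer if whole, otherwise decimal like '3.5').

Step 1: insert 47 -> lo=[47] (size 1, max 47) hi=[] (size 0) -> median=47
Step 2: insert 43 -> lo=[43] (size 1, max 43) hi=[47] (size 1, min 47) -> median=45
Step 3: insert 19 -> lo=[19, 43] (size 2, max 43) hi=[47] (size 1, min 47) -> median=43
Step 4: insert 20 -> lo=[19, 20] (size 2, max 20) hi=[43, 47] (size 2, min 43) -> median=31.5
Step 5: insert 42 -> lo=[19, 20, 42] (size 3, max 42) hi=[43, 47] (size 2, min 43) -> median=42

Answer: 42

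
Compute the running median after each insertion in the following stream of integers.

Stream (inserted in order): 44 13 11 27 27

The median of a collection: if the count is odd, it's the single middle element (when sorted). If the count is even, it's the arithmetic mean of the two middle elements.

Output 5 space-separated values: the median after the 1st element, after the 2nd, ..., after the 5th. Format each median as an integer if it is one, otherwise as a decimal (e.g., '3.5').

Answer: 44 28.5 13 20 27

Derivation:
Step 1: insert 44 -> lo=[44] (size 1, max 44) hi=[] (size 0) -> median=44
Step 2: insert 13 -> lo=[13] (size 1, max 13) hi=[44] (size 1, min 44) -> median=28.5
Step 3: insert 11 -> lo=[11, 13] (size 2, max 13) hi=[44] (size 1, min 44) -> median=13
Step 4: insert 27 -> lo=[11, 13] (size 2, max 13) hi=[27, 44] (size 2, min 27) -> median=20
Step 5: insert 27 -> lo=[11, 13, 27] (size 3, max 27) hi=[27, 44] (size 2, min 27) -> median=27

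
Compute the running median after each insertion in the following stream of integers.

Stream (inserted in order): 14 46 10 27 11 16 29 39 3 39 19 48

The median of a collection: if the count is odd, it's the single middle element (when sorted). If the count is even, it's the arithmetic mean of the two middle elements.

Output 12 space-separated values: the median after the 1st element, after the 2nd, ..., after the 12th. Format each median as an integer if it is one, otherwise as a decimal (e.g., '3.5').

Answer: 14 30 14 20.5 14 15 16 21.5 16 21.5 19 23

Derivation:
Step 1: insert 14 -> lo=[14] (size 1, max 14) hi=[] (size 0) -> median=14
Step 2: insert 46 -> lo=[14] (size 1, max 14) hi=[46] (size 1, min 46) -> median=30
Step 3: insert 10 -> lo=[10, 14] (size 2, max 14) hi=[46] (size 1, min 46) -> median=14
Step 4: insert 27 -> lo=[10, 14] (size 2, max 14) hi=[27, 46] (size 2, min 27) -> median=20.5
Step 5: insert 11 -> lo=[10, 11, 14] (size 3, max 14) hi=[27, 46] (size 2, min 27) -> median=14
Step 6: insert 16 -> lo=[10, 11, 14] (size 3, max 14) hi=[16, 27, 46] (size 3, min 16) -> median=15
Step 7: insert 29 -> lo=[10, 11, 14, 16] (size 4, max 16) hi=[27, 29, 46] (size 3, min 27) -> median=16
Step 8: insert 39 -> lo=[10, 11, 14, 16] (size 4, max 16) hi=[27, 29, 39, 46] (size 4, min 27) -> median=21.5
Step 9: insert 3 -> lo=[3, 10, 11, 14, 16] (size 5, max 16) hi=[27, 29, 39, 46] (size 4, min 27) -> median=16
Step 10: insert 39 -> lo=[3, 10, 11, 14, 16] (size 5, max 16) hi=[27, 29, 39, 39, 46] (size 5, min 27) -> median=21.5
Step 11: insert 19 -> lo=[3, 10, 11, 14, 16, 19] (size 6, max 19) hi=[27, 29, 39, 39, 46] (size 5, min 27) -> median=19
Step 12: insert 48 -> lo=[3, 10, 11, 14, 16, 19] (size 6, max 19) hi=[27, 29, 39, 39, 46, 48] (size 6, min 27) -> median=23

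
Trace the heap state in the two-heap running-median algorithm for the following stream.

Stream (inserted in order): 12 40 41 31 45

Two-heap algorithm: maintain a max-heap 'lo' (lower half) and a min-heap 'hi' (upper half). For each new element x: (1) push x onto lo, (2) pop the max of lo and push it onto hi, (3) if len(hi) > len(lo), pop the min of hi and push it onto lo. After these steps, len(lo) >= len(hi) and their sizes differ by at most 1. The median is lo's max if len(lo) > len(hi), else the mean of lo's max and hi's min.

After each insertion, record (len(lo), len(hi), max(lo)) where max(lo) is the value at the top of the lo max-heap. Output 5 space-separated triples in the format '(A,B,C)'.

Step 1: insert 12 -> lo=[12] hi=[] -> (len(lo)=1, len(hi)=0, max(lo)=12)
Step 2: insert 40 -> lo=[12] hi=[40] -> (len(lo)=1, len(hi)=1, max(lo)=12)
Step 3: insert 41 -> lo=[12, 40] hi=[41] -> (len(lo)=2, len(hi)=1, max(lo)=40)
Step 4: insert 31 -> lo=[12, 31] hi=[40, 41] -> (len(lo)=2, len(hi)=2, max(lo)=31)
Step 5: insert 45 -> lo=[12, 31, 40] hi=[41, 45] -> (len(lo)=3, len(hi)=2, max(lo)=40)

Answer: (1,0,12) (1,1,12) (2,1,40) (2,2,31) (3,2,40)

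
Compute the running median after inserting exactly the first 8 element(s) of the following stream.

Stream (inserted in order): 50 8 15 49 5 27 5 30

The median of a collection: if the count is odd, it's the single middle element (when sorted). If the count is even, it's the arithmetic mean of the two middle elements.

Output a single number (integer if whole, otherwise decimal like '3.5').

Answer: 21

Derivation:
Step 1: insert 50 -> lo=[50] (size 1, max 50) hi=[] (size 0) -> median=50
Step 2: insert 8 -> lo=[8] (size 1, max 8) hi=[50] (size 1, min 50) -> median=29
Step 3: insert 15 -> lo=[8, 15] (size 2, max 15) hi=[50] (size 1, min 50) -> median=15
Step 4: insert 49 -> lo=[8, 15] (size 2, max 15) hi=[49, 50] (size 2, min 49) -> median=32
Step 5: insert 5 -> lo=[5, 8, 15] (size 3, max 15) hi=[49, 50] (size 2, min 49) -> median=15
Step 6: insert 27 -> lo=[5, 8, 15] (size 3, max 15) hi=[27, 49, 50] (size 3, min 27) -> median=21
Step 7: insert 5 -> lo=[5, 5, 8, 15] (size 4, max 15) hi=[27, 49, 50] (size 3, min 27) -> median=15
Step 8: insert 30 -> lo=[5, 5, 8, 15] (size 4, max 15) hi=[27, 30, 49, 50] (size 4, min 27) -> median=21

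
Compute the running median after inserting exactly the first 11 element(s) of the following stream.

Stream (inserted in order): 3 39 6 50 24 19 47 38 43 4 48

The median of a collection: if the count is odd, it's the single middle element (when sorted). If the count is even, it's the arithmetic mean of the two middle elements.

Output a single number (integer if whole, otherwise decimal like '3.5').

Answer: 38

Derivation:
Step 1: insert 3 -> lo=[3] (size 1, max 3) hi=[] (size 0) -> median=3
Step 2: insert 39 -> lo=[3] (size 1, max 3) hi=[39] (size 1, min 39) -> median=21
Step 3: insert 6 -> lo=[3, 6] (size 2, max 6) hi=[39] (size 1, min 39) -> median=6
Step 4: insert 50 -> lo=[3, 6] (size 2, max 6) hi=[39, 50] (size 2, min 39) -> median=22.5
Step 5: insert 24 -> lo=[3, 6, 24] (size 3, max 24) hi=[39, 50] (size 2, min 39) -> median=24
Step 6: insert 19 -> lo=[3, 6, 19] (size 3, max 19) hi=[24, 39, 50] (size 3, min 24) -> median=21.5
Step 7: insert 47 -> lo=[3, 6, 19, 24] (size 4, max 24) hi=[39, 47, 50] (size 3, min 39) -> median=24
Step 8: insert 38 -> lo=[3, 6, 19, 24] (size 4, max 24) hi=[38, 39, 47, 50] (size 4, min 38) -> median=31
Step 9: insert 43 -> lo=[3, 6, 19, 24, 38] (size 5, max 38) hi=[39, 43, 47, 50] (size 4, min 39) -> median=38
Step 10: insert 4 -> lo=[3, 4, 6, 19, 24] (size 5, max 24) hi=[38, 39, 43, 47, 50] (size 5, min 38) -> median=31
Step 11: insert 48 -> lo=[3, 4, 6, 19, 24, 38] (size 6, max 38) hi=[39, 43, 47, 48, 50] (size 5, min 39) -> median=38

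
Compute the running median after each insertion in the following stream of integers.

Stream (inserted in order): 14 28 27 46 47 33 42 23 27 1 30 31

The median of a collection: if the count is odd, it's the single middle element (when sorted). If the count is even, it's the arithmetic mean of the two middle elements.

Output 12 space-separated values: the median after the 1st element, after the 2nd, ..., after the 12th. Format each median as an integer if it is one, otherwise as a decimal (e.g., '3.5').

Answer: 14 21 27 27.5 28 30.5 33 30.5 28 27.5 28 29

Derivation:
Step 1: insert 14 -> lo=[14] (size 1, max 14) hi=[] (size 0) -> median=14
Step 2: insert 28 -> lo=[14] (size 1, max 14) hi=[28] (size 1, min 28) -> median=21
Step 3: insert 27 -> lo=[14, 27] (size 2, max 27) hi=[28] (size 1, min 28) -> median=27
Step 4: insert 46 -> lo=[14, 27] (size 2, max 27) hi=[28, 46] (size 2, min 28) -> median=27.5
Step 5: insert 47 -> lo=[14, 27, 28] (size 3, max 28) hi=[46, 47] (size 2, min 46) -> median=28
Step 6: insert 33 -> lo=[14, 27, 28] (size 3, max 28) hi=[33, 46, 47] (size 3, min 33) -> median=30.5
Step 7: insert 42 -> lo=[14, 27, 28, 33] (size 4, max 33) hi=[42, 46, 47] (size 3, min 42) -> median=33
Step 8: insert 23 -> lo=[14, 23, 27, 28] (size 4, max 28) hi=[33, 42, 46, 47] (size 4, min 33) -> median=30.5
Step 9: insert 27 -> lo=[14, 23, 27, 27, 28] (size 5, max 28) hi=[33, 42, 46, 47] (size 4, min 33) -> median=28
Step 10: insert 1 -> lo=[1, 14, 23, 27, 27] (size 5, max 27) hi=[28, 33, 42, 46, 47] (size 5, min 28) -> median=27.5
Step 11: insert 30 -> lo=[1, 14, 23, 27, 27, 28] (size 6, max 28) hi=[30, 33, 42, 46, 47] (size 5, min 30) -> median=28
Step 12: insert 31 -> lo=[1, 14, 23, 27, 27, 28] (size 6, max 28) hi=[30, 31, 33, 42, 46, 47] (size 6, min 30) -> median=29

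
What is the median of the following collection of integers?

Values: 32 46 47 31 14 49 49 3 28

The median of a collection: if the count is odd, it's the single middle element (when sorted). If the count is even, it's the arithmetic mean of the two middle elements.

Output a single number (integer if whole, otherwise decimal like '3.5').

Answer: 32

Derivation:
Step 1: insert 32 -> lo=[32] (size 1, max 32) hi=[] (size 0) -> median=32
Step 2: insert 46 -> lo=[32] (size 1, max 32) hi=[46] (size 1, min 46) -> median=39
Step 3: insert 47 -> lo=[32, 46] (size 2, max 46) hi=[47] (size 1, min 47) -> median=46
Step 4: insert 31 -> lo=[31, 32] (size 2, max 32) hi=[46, 47] (size 2, min 46) -> median=39
Step 5: insert 14 -> lo=[14, 31, 32] (size 3, max 32) hi=[46, 47] (size 2, min 46) -> median=32
Step 6: insert 49 -> lo=[14, 31, 32] (size 3, max 32) hi=[46, 47, 49] (size 3, min 46) -> median=39
Step 7: insert 49 -> lo=[14, 31, 32, 46] (size 4, max 46) hi=[47, 49, 49] (size 3, min 47) -> median=46
Step 8: insert 3 -> lo=[3, 14, 31, 32] (size 4, max 32) hi=[46, 47, 49, 49] (size 4, min 46) -> median=39
Step 9: insert 28 -> lo=[3, 14, 28, 31, 32] (size 5, max 32) hi=[46, 47, 49, 49] (size 4, min 46) -> median=32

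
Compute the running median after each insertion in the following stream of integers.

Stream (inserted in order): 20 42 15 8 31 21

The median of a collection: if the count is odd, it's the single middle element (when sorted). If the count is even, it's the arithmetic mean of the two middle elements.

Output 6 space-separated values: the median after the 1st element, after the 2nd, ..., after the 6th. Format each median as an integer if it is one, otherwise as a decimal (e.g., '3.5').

Step 1: insert 20 -> lo=[20] (size 1, max 20) hi=[] (size 0) -> median=20
Step 2: insert 42 -> lo=[20] (size 1, max 20) hi=[42] (size 1, min 42) -> median=31
Step 3: insert 15 -> lo=[15, 20] (size 2, max 20) hi=[42] (size 1, min 42) -> median=20
Step 4: insert 8 -> lo=[8, 15] (size 2, max 15) hi=[20, 42] (size 2, min 20) -> median=17.5
Step 5: insert 31 -> lo=[8, 15, 20] (size 3, max 20) hi=[31, 42] (size 2, min 31) -> median=20
Step 6: insert 21 -> lo=[8, 15, 20] (size 3, max 20) hi=[21, 31, 42] (size 3, min 21) -> median=20.5

Answer: 20 31 20 17.5 20 20.5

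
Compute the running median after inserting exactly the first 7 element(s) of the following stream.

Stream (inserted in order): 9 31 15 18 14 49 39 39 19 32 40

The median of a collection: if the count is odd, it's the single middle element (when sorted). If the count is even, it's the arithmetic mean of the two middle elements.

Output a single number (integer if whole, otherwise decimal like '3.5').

Answer: 18

Derivation:
Step 1: insert 9 -> lo=[9] (size 1, max 9) hi=[] (size 0) -> median=9
Step 2: insert 31 -> lo=[9] (size 1, max 9) hi=[31] (size 1, min 31) -> median=20
Step 3: insert 15 -> lo=[9, 15] (size 2, max 15) hi=[31] (size 1, min 31) -> median=15
Step 4: insert 18 -> lo=[9, 15] (size 2, max 15) hi=[18, 31] (size 2, min 18) -> median=16.5
Step 5: insert 14 -> lo=[9, 14, 15] (size 3, max 15) hi=[18, 31] (size 2, min 18) -> median=15
Step 6: insert 49 -> lo=[9, 14, 15] (size 3, max 15) hi=[18, 31, 49] (size 3, min 18) -> median=16.5
Step 7: insert 39 -> lo=[9, 14, 15, 18] (size 4, max 18) hi=[31, 39, 49] (size 3, min 31) -> median=18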